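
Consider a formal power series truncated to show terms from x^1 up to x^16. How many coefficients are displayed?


From x^1 to x^16 inclusive, the count is 16 - 1 + 1 = 16.

16


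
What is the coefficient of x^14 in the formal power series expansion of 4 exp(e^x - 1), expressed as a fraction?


exp(e^x - 1) is the exponential generating function for the Bell numbers Bell_k: exp(e^x - 1) = sum_{k>=0} Bell_k x^k / k!.
So the coefficient of x^14 in 4 exp(e^x - 1) is 4 Bell_14 / 14!.
Computing: Bell_14 = 190899322 and 14! = 87178291200, giving
4 * 190899322/87178291200 = 95449661/10897286400.

95449661/10897286400


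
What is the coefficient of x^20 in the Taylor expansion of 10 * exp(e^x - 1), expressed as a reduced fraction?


exp(e^x - 1) = sum_{k>=0} Bell_k x^k / k!, where Bell_k is the k-th Bell number.
So the coefficient of x^20 is 10 * Bell_20 / 20!.
Computing: Bell_20 = 51724158235372 and 20! = 2432902008176640000, giving
10 * 51724158235372/2432902008176640000 = 263898766507/1241276534784000.

263898766507/1241276534784000


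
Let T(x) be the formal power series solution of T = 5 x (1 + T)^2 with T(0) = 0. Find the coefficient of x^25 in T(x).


Apply the Lagrange inversion formula: if T = 5 x * phi(T) with phi(t) = (1 + t)^2, then [x^n] T = 5^n * (1/n) [t^(n-1)] phi(t)^n = 5^n * (1/n) [t^(n-1)] (1 + t)^(2n) = 5^n * (1/n) C(2n, n-1).
Using the identity C(2n, n-1) = C(2n, n) * n / (n+1), the unscaled factor equals C(2n, n) / (n+1) = C_n, the n-th Catalan number.
For n = 25: C_25 = C(50, 25) / 26 = 126410606437752/26 = 4861946401452.
With the 5^25 = 298023223876953125 factor, the coefficient is 298023223876953125 * 4861946401452 = 1448972940877676010131835937500.

1448972940877676010131835937500


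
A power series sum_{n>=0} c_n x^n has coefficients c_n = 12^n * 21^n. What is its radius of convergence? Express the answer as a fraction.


By the root test (Cauchy-Hadamard), the radius is R = 1 / limsup_n |c_n|^(1/n).
Here |c_n|^(1/n) = (12^n * 21^n)^(1/n) = 12 * 21 = 252 for all n.
So R = 1/252 = 1/252.

1/252


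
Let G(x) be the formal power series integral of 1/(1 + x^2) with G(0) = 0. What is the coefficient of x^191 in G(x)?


1/(1 + x^2) = sum_{j>=0} (-1)^j x^(2j). Integrating termwise with G(0) = 0:
G(x) = sum_{j>=0} (-1)^j x^(2j+1) / (2j+1) = arctan(x).
Only odd powers are nonzero. For x^191 write 191 = 2*95 + 1, giving
(-1)^95 / 191 = -1/191 = -1/191.

-1/191


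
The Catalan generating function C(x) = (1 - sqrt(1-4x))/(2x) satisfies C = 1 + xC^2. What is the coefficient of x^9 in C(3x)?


Substituting x -> 3x scales the n-th coefficient by 3^n, so [x^9] C(3x) = 3^9 * C_9.
C_9 = C(2*9, 9)/(10) = 48620/10 = 4862.
So 3^9 * 4862 = 19683 * 4862 = 95698746.

95698746


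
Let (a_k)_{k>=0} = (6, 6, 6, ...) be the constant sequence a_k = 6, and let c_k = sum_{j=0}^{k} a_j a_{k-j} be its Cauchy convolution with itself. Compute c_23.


Since a_j = 6 for all j >= 0, the convolution sum becomes
c_k = sum_{j=0}^{k} 6 * 6 = 36 * (k + 1).
Equivalently, the generating function of (a_k) is 6/(1 - x) and its square is 36/(1 - x)^2 = sum_{k>=0} 36(k + 1) x^k.
For k = 23: 36 * 24 = 864.

864


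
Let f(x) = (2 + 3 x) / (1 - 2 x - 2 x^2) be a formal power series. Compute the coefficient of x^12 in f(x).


Write f(x) = sum_{k>=0} a_k x^k. Multiplying both sides by 1 - 2 x - 2 x^2 gives
(1 - 2 x - 2 x^2) sum_{k>=0} a_k x^k = 2 + 3 x.
Matching coefficients:
 x^0: a_0 = 2
 x^1: a_1 - 2 a_0 = 3  =>  a_1 = 2*2 + 3 = 7
 x^k (k >= 2): a_k = 2 a_{k-1} + 2 a_{k-2}.
Iterating: a_2 = 18, a_3 = 50, a_4 = 136, a_5 = 372, a_6 = 1016, a_7 = 2776, a_8 = 7584, a_9 = 20720, a_10 = 56608, a_11 = 154656, a_12 = 422528.
So the coefficient of x^12 is 422528.

422528


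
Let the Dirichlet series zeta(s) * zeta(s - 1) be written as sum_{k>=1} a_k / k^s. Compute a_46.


Convolution gives a_k = sum_{d | k} d * 1 = sum_{d | k} d = sigma(k), the sum of positive divisors of k.
For k = 46, the divisors are 1, 2, 23, 46, so
sigma(46) = 1 + 2 + 23 + 46 = 72.

72


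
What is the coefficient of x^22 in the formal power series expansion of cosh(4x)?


The Maclaurin series is cosh(t) = sum_{m>=0} t^(2m) / (2m)!, so substituting t = 4x, only even powers of x are nonzero, with coefficient of x^(2m) equal to 4^(2m) / (2m)!.
For x^22 the coefficient is 4^22/22! = 17592186044416/1124000727777607680000 = 33554432/2143861251406875.

33554432/2143861251406875


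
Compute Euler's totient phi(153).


phi(n) counts integers in [1, n] coprime to n. Using the multiplicative formula phi(n) = n * prod_{p | n} (1 - 1/p):
153 = 3^2 * 17, so
phi(153) = 153 * (1 - 1/3) * (1 - 1/17) = 96.

96


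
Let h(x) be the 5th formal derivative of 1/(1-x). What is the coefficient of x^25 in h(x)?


Differentiating 5 times: d^5/dx^5 [1/(1-x)] = 5!/(1-x)^6.
The expansion 1/(1-x)^6 = sum_{k>=0} C(k+5, 5) x^k, so the coefficient of x^n in 5!/(1-x)^6 is 5! * C(n+5, 5).
For n = 25: 120 * C(30, 5) = 120 * 142506 = 17100720

17100720


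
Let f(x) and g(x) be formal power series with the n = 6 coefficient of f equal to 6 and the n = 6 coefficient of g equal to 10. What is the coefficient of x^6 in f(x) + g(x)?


Addition of formal power series is termwise.
The coefficient of x^6 in f + g = 6 + 10
= 16

16


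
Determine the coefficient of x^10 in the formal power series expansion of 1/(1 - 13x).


The geometric series identity gives 1/(1 - c x) = sum_{k>=0} c^k x^k, so the coefficient of x^k is c^k.
Here c = 13 and k = 10.
Computing: 13^10 = 137858491849

137858491849


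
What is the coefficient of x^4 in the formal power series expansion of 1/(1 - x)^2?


The expansion 1/(1 - x)^r = sum_{k>=0} C(k + r - 1, r - 1) x^k follows from the multiset / negative-binomial theorem (or from repeated differentiation of the geometric series).
For r = 2 and k = 4:
C(5, 1) = 120 / (1 * 24) = 5.

5


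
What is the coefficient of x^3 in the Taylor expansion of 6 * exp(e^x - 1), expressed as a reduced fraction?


exp(e^x - 1) = sum_{k>=0} Bell_k x^k / k!, where Bell_k is the k-th Bell number.
So the coefficient of x^3 is 6 * Bell_3 / 3!.
Computing: Bell_3 = 5 and 3! = 6, giving
6 * 5/6 = 5.

5


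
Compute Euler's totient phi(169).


phi(n) counts integers in [1, n] coprime to n. Using the multiplicative formula phi(n) = n * prod_{p | n} (1 - 1/p):
169 = 13^2, so
phi(169) = 169 * (1 - 1/13) = 156.

156


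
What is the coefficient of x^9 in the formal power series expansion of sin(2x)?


The Maclaurin series is sin(t) = sum_{k>=0} (-1)^k t^(2k+1) / (2k+1)!, so substituting t = 2x, only odd powers of x are nonzero, with coefficient of x^(2k+1) equal to (-1)^k 2^(2k+1) / (2k+1)!.
Write 9 = 2*4 + 1, giving the coefficient (-1)^4 * 2^9 / 9! = 512/362880 = 4/2835.

4/2835


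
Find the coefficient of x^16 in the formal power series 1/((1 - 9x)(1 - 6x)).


By partial fractions or Cauchy convolution:
The coefficient equals sum_{k=0}^{16} 9^k * 6^(16-k).
= 5553418346740611

5553418346740611


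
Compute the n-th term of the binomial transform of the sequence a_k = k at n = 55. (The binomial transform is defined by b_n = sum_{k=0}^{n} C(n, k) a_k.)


With a_k = k, b_n = sum_{k=0}^{n} C(n, k) k. Using k * C(n, k) = n * C(n-1, k-1) gives b_n = n * sum_{k>=1} C(n-1, k-1) = n * 2^(n-1).
For n = 55: 55 * 2^54 = 55 * 18014398509481984 = 990791918021509120.

990791918021509120


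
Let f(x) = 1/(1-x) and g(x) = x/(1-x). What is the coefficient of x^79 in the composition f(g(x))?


First simplify the composition: f(g(x)) = 1/(1 - x/(1-x)) = (1-x)/((1-x) - x) = (1-x)/(1-2x).
Now extract the coefficient. Write (1-x)/(1-2x) = 1/(1-2x) - x/(1-2x).
The coefficient of x^n in 1/(1-2x) is 2^n, and in x/(1-2x) is 2^(n-1) (for n >= 1).
So the coefficient of x^79 is 2^79 - 2^78 = 604462909807314587353088 - 302231454903657293676544 = 302231454903657293676544.

302231454903657293676544


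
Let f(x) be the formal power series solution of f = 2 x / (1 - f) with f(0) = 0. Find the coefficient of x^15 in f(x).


Apply Lagrange inversion: f = 2 x * phi(f) with phi(t) = 1/(1 - t), so
[x^n] f = 2^n * (1/n) [t^(n-1)] phi(t)^n = 2^n * (1/n) [t^(n-1)] (1 - t)^(-n) = 2^n * (1/n) C(2n - 2, n - 1) = 2^n * C_{n-1}.
For n = 15: C_14 = C(28, 14) / 15 = 40116600/15 = 2674440.
With the 2^15 = 32768 factor, the coefficient is 32768 * 2674440 = 87636049920.

87636049920


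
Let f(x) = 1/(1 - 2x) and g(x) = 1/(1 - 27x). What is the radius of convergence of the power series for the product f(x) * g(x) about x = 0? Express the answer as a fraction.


The radius of 1/(1 - 2x) is 1/2 (nearest singularity at x = 1/2), and the radius of 1/(1 - 27x) is 1/27.
The product f(x)*g(x) = 1/((1 - 2x)(1 - 27x)) has singularities at both 1/2 and 1/27, so its radius of convergence is the distance to the nearest one:
min(1/2, 1/27) = 1/27.

1/27


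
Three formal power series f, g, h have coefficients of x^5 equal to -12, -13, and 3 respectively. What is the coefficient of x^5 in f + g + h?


Series addition is componentwise:
-12 + -13 + 3
= -22

-22


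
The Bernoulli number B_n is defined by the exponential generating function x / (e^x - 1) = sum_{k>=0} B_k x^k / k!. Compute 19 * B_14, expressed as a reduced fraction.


Bernoulli numbers can also be computed recursively via B_0 = 1 and sum_{j=0}^{m} C(m+1, j) B_j = 0 for m >= 1. Odd-index Bernoulli numbers vanish for k >= 3.
Computing B_14 = 7/6, so 19 * B_14 = 19 * 7/6 = 133/6.

133/6


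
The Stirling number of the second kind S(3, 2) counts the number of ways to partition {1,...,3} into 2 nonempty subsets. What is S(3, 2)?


Using the explicit formula S(n,k) = (1/k!) sum_{j=0}^{k} (-1)^(k-j) C(k,j) j^n:
S(3, 2) = 3
Equivalently, S(n,k) is n! times the coefficient of x^n in the EGF (e^x - 1)^k / k!.

3


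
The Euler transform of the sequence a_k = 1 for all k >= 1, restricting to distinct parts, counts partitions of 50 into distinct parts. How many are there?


Partitions of 50 into distinct parts can be computed via generating function.
Product (1+x)(1+x^2)(1+x^3)...
The coefficient of x^50 = 3658

3658


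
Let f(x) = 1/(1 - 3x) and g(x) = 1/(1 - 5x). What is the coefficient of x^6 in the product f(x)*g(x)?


The coefficient of x^n in f*g is the Cauchy product: sum_{k=0}^{n} a^k * b^(n-k).
With a=3, b=5, n=6:
sum_{k=0}^{6} 3^k * 5^(6-k)
= 37969

37969


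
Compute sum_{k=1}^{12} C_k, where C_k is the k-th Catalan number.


C_1 through C_12: 1, 2, 5, 14, 42, 132, 429, 1430, 4862, 16796, 58786, 208012
Sum = 1 + 2 + 5 + 14 + 42 + 132 + 429 + 1430 + 4862 + 16796 + 58786 + 208012
= 290511

290511


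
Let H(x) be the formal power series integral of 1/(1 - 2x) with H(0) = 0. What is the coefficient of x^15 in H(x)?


1/(1 - 2x) = sum_{k>=0} 2^k x^k. Integrating termwise with H(0) = 0:
H(x) = sum_{k>=0} 2^k x^(k+1) / (k+1) = sum_{m>=1} 2^(m-1) x^m / m.
For m = 15: 2^14/15 = 16384/15 = 16384/15.

16384/15


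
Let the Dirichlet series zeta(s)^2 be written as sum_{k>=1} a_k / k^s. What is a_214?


The Dirichlet convolution of the constant function 1 with itself gives (1 * 1)(k) = sum_{d | k} 1 = d(k), the number of positive divisors of k.
Since zeta(s) = sum_{k>=1} 1/k^s, we have zeta(s)^2 = sum_{k>=1} d(k)/k^s, so a_k = d(k).
For k = 214: the divisors are 1, 2, 107, 214.
Count = 4.

4


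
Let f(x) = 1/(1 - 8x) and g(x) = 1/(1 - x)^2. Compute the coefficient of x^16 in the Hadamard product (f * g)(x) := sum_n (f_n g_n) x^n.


f has coefficients f_k = 8^k. For g = 1/(1 - x)^2 the coefficient is g_k = C(k + 1, 1) = k + 1. The Hadamard coefficient is (f * g)_k = 8^k * (k + 1).
For k = 16: 8^16 * 17 = 281474976710656 * 17 = 4785074604081152.

4785074604081152


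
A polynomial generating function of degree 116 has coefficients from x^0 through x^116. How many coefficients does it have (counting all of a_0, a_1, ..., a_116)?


A polynomial of degree 116 takes the form a_0 + a_1 x + ... + a_116 x^116.
The number of coefficients is 116 + 1 = 117.

117


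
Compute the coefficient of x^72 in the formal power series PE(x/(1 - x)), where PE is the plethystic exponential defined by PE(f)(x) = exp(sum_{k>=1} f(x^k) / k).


For f(x) = x/(1 - x) we have
sum_{k>=1} f(x^k) / k = sum_{k>=1} (1/k) * x^k / (1 - x^k) = sum_{k, m >= 1} x^(k m) / k,
which after exponentiating simplifies to
PE(x/(1 - x)) = prod_{k>=1} 1 / (1 - x^k).
This is the generating function for the partition function p(n), so the coefficient of x^72 is p(72).
Computing p(72) by dynamic programming over parts 1, 2, ..., 72: p(72) = 5392783.

5392783


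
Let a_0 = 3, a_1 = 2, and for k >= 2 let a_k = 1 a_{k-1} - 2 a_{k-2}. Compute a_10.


Iterating the recurrence forward:
a_0 = 3
a_1 = 2
a_2 = 1*2 - 2*3 = -4
a_3 = 1*-4 - 2*2 = -8
a_4 = 1*-8 - 2*-4 = 0
a_5 = 1*0 - 2*-8 = 16
a_6 = 1*16 - 2*0 = 16
a_7 = 1*16 - 2*16 = -16
a_8 = 1*-16 - 2*16 = -48
a_9 = 1*-48 - 2*-16 = -16
a_10 = 1*-16 - 2*-48 = 80
So a_10 = 80.

80


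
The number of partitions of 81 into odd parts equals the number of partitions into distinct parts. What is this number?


Computing partitions of 81 into odd parts (1, 3, 5, ...):
Using the generating function prod_{k>=0} 1/(1-x^(2k+1)),
the count is 84756

84756


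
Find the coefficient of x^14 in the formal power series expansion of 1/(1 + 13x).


Write 1/(1 + c x) = 1/(1 - (-c) x) and apply the geometric-series identity
1/(1 - y) = sum_{k>=0} y^k to get 1/(1 + c x) = sum_{k>=0} (-c)^k x^k.
So the coefficient of x^k is (-c)^k = (-1)^k * c^k.
Here c = 13 and k = 14:
(-13)^14 = 1 * 3937376385699289 = 3937376385699289

3937376385699289


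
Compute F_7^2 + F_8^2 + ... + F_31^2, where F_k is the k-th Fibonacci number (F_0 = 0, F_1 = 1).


There is a standard identity sum_{k=0}^{N} F_k^2 = F_N * F_{N+1} (proved inductively from the telescoping relation F_k^2 = F_k F_{k+1} - F_{k-1} F_k). Then
sum_{k=7}^{31} F_k^2 = F_31 F_32 - F_6 F_7.
Computing: F_31 = 1346269, F_32 = 2178309, F_6 = 8, F_7 = 13.
Sum = 1346269 * 2178309 - 8 * 13 = 2932589879017.

2932589879017


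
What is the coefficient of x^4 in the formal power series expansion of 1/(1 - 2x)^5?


The general identity 1/(1 - c x)^r = sum_{k>=0} c^k C(k + r - 1, r - 1) x^k follows by substituting y = c x into 1/(1 - y)^r = sum_{k>=0} C(k + r - 1, r - 1) y^k.
For c = 2, r = 5, k = 4:
2^4 * C(8, 4) = 16 * 70 = 1120.

1120


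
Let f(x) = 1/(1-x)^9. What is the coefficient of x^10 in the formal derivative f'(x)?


Differentiate: d/dx [ 1/(1-x)^r ] = r / (1-x)^(r+1).
Here r = 9, so f'(x) = 9 / (1-x)^10.
The expansion of 1/(1-x)^(r+1) has coefficient of x^n equal to C(n+r, r).
So the coefficient of x^10 in f'(x) is
9 * C(19, 9) = 9 * 92378 = 831402

831402


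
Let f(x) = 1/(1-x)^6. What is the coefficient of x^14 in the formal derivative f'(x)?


Differentiate: d/dx [ 1/(1-x)^r ] = r / (1-x)^(r+1).
Here r = 6, so f'(x) = 6 / (1-x)^7.
The expansion of 1/(1-x)^(r+1) has coefficient of x^n equal to C(n+r, r).
So the coefficient of x^14 in f'(x) is
6 * C(20, 6) = 6 * 38760 = 232560

232560


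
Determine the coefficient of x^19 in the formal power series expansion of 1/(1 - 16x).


The geometric series identity gives 1/(1 - c x) = sum_{k>=0} c^k x^k, so the coefficient of x^k is c^k.
Here c = 16 and k = 19.
Computing: 16^19 = 75557863725914323419136

75557863725914323419136


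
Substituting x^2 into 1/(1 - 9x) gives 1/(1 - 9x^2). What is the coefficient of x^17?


Since 1/(1 - 9x^2) only has even powers of x,
the coefficient of x^17 (odd) is 0.

0


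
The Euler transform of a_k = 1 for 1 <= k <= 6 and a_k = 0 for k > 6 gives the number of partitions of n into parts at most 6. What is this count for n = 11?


Partitions of 11 into parts at most 6:
Using generating function (1-x)^(-1)(1-x^2)^(-1)...(1-x^6)^(-1),
the coefficient of x^11 = 44

44


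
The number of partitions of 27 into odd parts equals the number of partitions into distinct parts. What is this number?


Computing partitions of 27 into odd parts (1, 3, 5, ...):
Using the generating function prod_{k>=0} 1/(1-x^(2k+1)),
the count is 192

192


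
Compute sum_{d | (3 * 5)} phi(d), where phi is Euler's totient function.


First, 3 * 5 = 15. One classical identity is sum_{d | n} phi(d) = n (each k in [1, n] has a unique gcd with n, and among the k's with gcd(k, n) = n/d there are phi(d) of them). So the sum equals 15. We also verify directly:
Divisors of 15: 1, 3, 5, 15.
phi values: 1, 2, 4, 8.
Sum = 15.

15


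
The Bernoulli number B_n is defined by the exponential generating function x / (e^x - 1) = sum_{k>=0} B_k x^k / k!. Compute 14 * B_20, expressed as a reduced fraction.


Bernoulli numbers can also be computed recursively via B_0 = 1 and sum_{j=0}^{m} C(m+1, j) B_j = 0 for m >= 1. Odd-index Bernoulli numbers vanish for k >= 3.
Computing B_20 = -174611/330, so 14 * B_20 = 14 * -174611/330 = -1222277/165.

-1222277/165


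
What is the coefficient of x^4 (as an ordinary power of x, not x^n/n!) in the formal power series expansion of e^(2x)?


The exponential series is e^y = sum_{k>=0} y^k / k!. Substituting y = 2x gives
e^(2x) = sum_{k>=0} 2^k x^k / k!.
So the coefficient of x^n is a^n/n! with a = 2, n = 4:
2^4 / 4! = 16/24 = 2/3

2/3


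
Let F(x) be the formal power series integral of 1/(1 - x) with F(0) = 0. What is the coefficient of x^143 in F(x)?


1/(1 - x) = sum_{k>=0} x^k. Integrating termwise and using F(0) = 0 gives
F(x) = sum_{k>=0} x^(k+1) / (k+1) = sum_{m>=1} x^m / m = -ln(1 - x).
So the coefficient of x^143 is 1/143 = 1/143.

1/143


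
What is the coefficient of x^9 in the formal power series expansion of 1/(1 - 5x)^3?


The general identity 1/(1 - c x)^r = sum_{k>=0} c^k C(k + r - 1, r - 1) x^k follows by substituting y = c x into 1/(1 - y)^r = sum_{k>=0} C(k + r - 1, r - 1) y^k.
For c = 5, r = 3, k = 9:
5^9 * C(11, 2) = 1953125 * 55 = 107421875.

107421875


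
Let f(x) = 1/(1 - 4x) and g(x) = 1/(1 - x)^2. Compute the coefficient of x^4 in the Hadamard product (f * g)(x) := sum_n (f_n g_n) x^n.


f has coefficients f_k = 4^k. For g = 1/(1 - x)^2 the coefficient is g_k = C(k + 1, 1) = k + 1. The Hadamard coefficient is (f * g)_k = 4^k * (k + 1).
For k = 4: 4^4 * 5 = 256 * 5 = 1280.

1280


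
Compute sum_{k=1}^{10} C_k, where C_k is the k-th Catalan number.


C_1 through C_10: 1, 2, 5, 14, 42, 132, 429, 1430, 4862, 16796
Sum = 1 + 2 + 5 + 14 + 42 + 132 + 429 + 1430 + 4862 + 16796
= 23713

23713


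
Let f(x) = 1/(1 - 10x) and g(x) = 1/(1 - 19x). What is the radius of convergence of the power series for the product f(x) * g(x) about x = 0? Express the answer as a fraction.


The radius of 1/(1 - 10x) is 1/10 (nearest singularity at x = 1/10), and the radius of 1/(1 - 19x) is 1/19.
The product f(x)*g(x) = 1/((1 - 10x)(1 - 19x)) has singularities at both 1/10 and 1/19, so its radius of convergence is the distance to the nearest one:
min(1/10, 1/19) = 1/19.

1/19


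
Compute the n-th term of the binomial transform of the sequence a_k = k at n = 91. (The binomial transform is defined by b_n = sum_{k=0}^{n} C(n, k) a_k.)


With a_k = k, b_n = sum_{k=0}^{n} C(n, k) k. Using k * C(n, k) = n * C(n-1, k-1) gives b_n = n * sum_{k>=1} C(n-1, k-1) = n * 2^(n-1).
For n = 91: 91 * 2^90 = 91 * 1237940039285380274899124224 = 112652543574969605015820304384.

112652543574969605015820304384


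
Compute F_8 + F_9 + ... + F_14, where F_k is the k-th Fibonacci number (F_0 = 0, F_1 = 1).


Use the identity sum_{k=0}^{N} F_k = F_{N+2} - 1 (which follows from F_{k+2} - F_{k+1} = F_k). Then
sum_{k=8}^{14} F_k = (F_{16} - 1) - (F_{9} - 1) = F_{16} - F_{9}.
Computing: F_{16} = 987, F_{9} = 34, so
Sum = 987 - 34 = 953.

953


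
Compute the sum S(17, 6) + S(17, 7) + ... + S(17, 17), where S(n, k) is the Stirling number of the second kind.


By definition, S(n, k) counts partitions of an n-set into exactly k nonempty blocks.
Computing row n = 17 for k = 6..17:
S(17, k): 17505749898, 25708104786, 20415995028, 9528822303, 2758334150, 512060978, 62022324, 4910178, 249900, 7820, 136, 1
Sum = 76496257502.

76496257502


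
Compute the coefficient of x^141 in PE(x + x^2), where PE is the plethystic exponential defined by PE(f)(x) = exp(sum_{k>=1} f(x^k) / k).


With f(x) = x + x^2, the exponent is sum_{k>=1} (x^k + x^(2k)) / k = -ln(1 - x) - ln(1 - x^2). Exponentiating:
PE(x + x^2) = 1 / ((1 - x)(1 - x^2)).
This is the generating function for partitions of n into parts of size 1 or 2. The number of 2's can be any j in 0..70, and the rest are 1's, so
[x^141] = floor(141/2) + 1 = 71.

71


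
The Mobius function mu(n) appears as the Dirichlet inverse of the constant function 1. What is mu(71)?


71 = 71 (all distinct primes).
mu(71) = (-1)^1 = -1

-1


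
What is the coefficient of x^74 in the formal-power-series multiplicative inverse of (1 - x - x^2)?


Let the inverse be f(x) = sum_{k>=0} a_k x^k. From f(x) * (1 - x - x^2) = 1 and matching coefficients:
 x^0: a_0 = 1.
 x^1: a_1 - a_0 = 0, so a_1 = 1.
 x^k (k >= 2): a_k - a_{k-1} - a_{k-2} = 0, i.e. a_k = a_{k-1} + a_{k-2}.
This is the Fibonacci-type recurrence shifted so that a_0 = a_1 = 1.
Iterating: a_0=1, a_1=1, a_2=2, a_3=3, a_4=5, a_5=8, a_6=13, a_7=21, a_8=34, a_9=55, ...
a_74 = 2111485077978050.

2111485077978050


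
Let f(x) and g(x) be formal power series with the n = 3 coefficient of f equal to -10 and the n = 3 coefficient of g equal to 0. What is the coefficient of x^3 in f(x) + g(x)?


Addition of formal power series is termwise.
The coefficient of x^3 in f + g = -10 + 0
= -10

-10


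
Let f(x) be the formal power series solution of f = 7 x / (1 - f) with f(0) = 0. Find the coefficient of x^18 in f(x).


Apply Lagrange inversion: f = 7 x * phi(f) with phi(t) = 1/(1 - t), so
[x^n] f = 7^n * (1/n) [t^(n-1)] phi(t)^n = 7^n * (1/n) [t^(n-1)] (1 - t)^(-n) = 7^n * (1/n) C(2n - 2, n - 1) = 7^n * C_{n-1}.
For n = 18: C_17 = C(34, 17) / 18 = 2333606220/18 = 129644790.
With the 7^18 = 1628413597910449 factor, the coefficient is 1628413597910449 * 129644790 = 211115338934244599410710.

211115338934244599410710


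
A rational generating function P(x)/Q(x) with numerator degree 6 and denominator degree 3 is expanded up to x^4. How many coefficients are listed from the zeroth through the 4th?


Expanding up to x^4 gives the coefficients for x^0, x^1, ..., x^4.
That is 4 + 1 = 5 coefficients in total.

5


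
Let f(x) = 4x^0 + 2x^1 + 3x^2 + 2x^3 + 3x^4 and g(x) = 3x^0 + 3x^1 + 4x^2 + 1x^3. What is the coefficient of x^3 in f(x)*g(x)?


Cauchy product at x^3:
4*1 + 2*4 + 3*3 + 2*3
= 27

27


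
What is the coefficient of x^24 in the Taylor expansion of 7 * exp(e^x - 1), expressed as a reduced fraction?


exp(e^x - 1) = sum_{k>=0} Bell_k x^k / k!, where Bell_k is the k-th Bell number.
So the coefficient of x^24 is 7 * Bell_24 / 24!.
Computing: Bell_24 = 445958869294805289 and 24! = 620448401733239439360000, giving
7 * 445958869294805289/620448401733239439360000 = 148652956431601763/29545161987297116160000.

148652956431601763/29545161987297116160000


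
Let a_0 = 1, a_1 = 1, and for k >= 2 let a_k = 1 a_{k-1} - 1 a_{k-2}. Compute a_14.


Iterating the recurrence forward:
a_0 = 1
a_1 = 1
a_2 = 1*1 - 1*1 = 0
a_3 = 1*0 - 1*1 = -1
a_4 = 1*-1 - 1*0 = -1
a_5 = 1*-1 - 1*-1 = 0
a_6 = 1*0 - 1*-1 = 1
a_7 = 1*1 - 1*0 = 1
a_8 = 1*1 - 1*1 = 0
a_9 = 1*0 - 1*1 = -1
a_10 = 1*-1 - 1*0 = -1
a_11 = 1*-1 - 1*-1 = 0
a_12 = 1*0 - 1*-1 = 1
a_13 = 1*1 - 1*0 = 1
a_14 = 1*1 - 1*1 = 0
So a_14 = 0.

0


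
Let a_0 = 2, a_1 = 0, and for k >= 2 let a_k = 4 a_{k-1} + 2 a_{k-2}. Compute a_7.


Iterating the recurrence forward:
a_0 = 2
a_1 = 0
a_2 = 4*0 + 2*2 = 4
a_3 = 4*4 + 2*0 = 16
a_4 = 4*16 + 2*4 = 72
a_5 = 4*72 + 2*16 = 320
a_6 = 4*320 + 2*72 = 1424
a_7 = 4*1424 + 2*320 = 6336
So a_7 = 6336.

6336


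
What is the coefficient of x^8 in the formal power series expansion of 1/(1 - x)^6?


The expansion 1/(1 - x)^r = sum_{k>=0} C(k + r - 1, r - 1) x^k follows from the multiset / negative-binomial theorem (or from repeated differentiation of the geometric series).
For r = 6 and k = 8:
C(13, 5) = 6227020800 / (120 * 40320) = 1287.

1287


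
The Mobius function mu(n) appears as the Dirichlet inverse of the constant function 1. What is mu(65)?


65 = 5 * 13 (all distinct primes).
mu(65) = (-1)^2 = 1

1


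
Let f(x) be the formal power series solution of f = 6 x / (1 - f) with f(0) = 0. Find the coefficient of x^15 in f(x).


Apply Lagrange inversion: f = 6 x * phi(f) with phi(t) = 1/(1 - t), so
[x^n] f = 6^n * (1/n) [t^(n-1)] phi(t)^n = 6^n * (1/n) [t^(n-1)] (1 - t)^(-n) = 6^n * (1/n) C(2n - 2, n - 1) = 6^n * C_{n-1}.
For n = 15: C_14 = C(28, 14) / 15 = 40116600/15 = 2674440.
With the 6^15 = 470184984576 factor, the coefficient is 470184984576 * 2674440 = 1257481530149437440.

1257481530149437440


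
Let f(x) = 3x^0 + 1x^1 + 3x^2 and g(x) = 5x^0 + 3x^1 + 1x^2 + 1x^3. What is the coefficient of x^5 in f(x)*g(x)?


Cauchy product at x^5:
3*1
= 3

3


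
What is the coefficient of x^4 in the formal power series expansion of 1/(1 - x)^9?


The negative binomial / multiset identity is
1/(1 - x)^r = sum_{k>=0} C(k + r - 1, r - 1) x^k.
Here r = 9 and k = 4, so the coefficient is
C(4 + 8, 8) = C(12, 8)
= 495

495


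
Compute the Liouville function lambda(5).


The Liouville function is lambda(k) = (-1)^Omega(k), where Omega(k) counts the prime factors of k with multiplicity.
Factoring: 5 = 5, so Omega(5) = 1.
lambda(5) = (-1)^1 = -1.

-1


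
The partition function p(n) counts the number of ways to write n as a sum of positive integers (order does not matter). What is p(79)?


Using the generating function prod_{k>=1} 1/(1-x^k), we compute p(79).
By dynamic programming over parts 1 through 79:
p(79) = 13848650

13848650


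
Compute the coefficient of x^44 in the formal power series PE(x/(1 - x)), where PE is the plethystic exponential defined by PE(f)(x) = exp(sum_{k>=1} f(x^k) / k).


For f(x) = x/(1 - x) we have
sum_{k>=1} f(x^k) / k = sum_{k>=1} (1/k) * x^k / (1 - x^k) = sum_{k, m >= 1} x^(k m) / k,
which after exponentiating simplifies to
PE(x/(1 - x)) = prod_{k>=1} 1 / (1 - x^k).
This is the generating function for the partition function p(n), so the coefficient of x^44 is p(44).
Computing p(44) by dynamic programming over parts 1, 2, ..., 44: p(44) = 75175.

75175


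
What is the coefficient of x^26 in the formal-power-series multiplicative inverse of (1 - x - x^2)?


Let the inverse be f(x) = sum_{k>=0} a_k x^k. From f(x) * (1 - x - x^2) = 1 and matching coefficients:
 x^0: a_0 = 1.
 x^1: a_1 - a_0 = 0, so a_1 = 1.
 x^k (k >= 2): a_k - a_{k-1} - a_{k-2} = 0, i.e. a_k = a_{k-1} + a_{k-2}.
This is the Fibonacci-type recurrence shifted so that a_0 = a_1 = 1.
Iterating: a_0=1, a_1=1, a_2=2, a_3=3, a_4=5, a_5=8, a_6=13, a_7=21, a_8=34, a_9=55, ...
a_26 = 196418.

196418


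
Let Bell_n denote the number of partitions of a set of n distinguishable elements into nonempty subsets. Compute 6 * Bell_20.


Bell_20 can be computed from the Bell triangle or from Dobinski's identity Bell_n = (1/e) * sum_{k>=0} k^n / k!.
Computing Bell_20 = 51724158235372.
Then 6 * 51724158235372 = 310344949412232.

310344949412232


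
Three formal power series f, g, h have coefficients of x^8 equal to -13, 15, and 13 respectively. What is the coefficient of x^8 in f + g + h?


Series addition is componentwise:
-13 + 15 + 13
= 15

15


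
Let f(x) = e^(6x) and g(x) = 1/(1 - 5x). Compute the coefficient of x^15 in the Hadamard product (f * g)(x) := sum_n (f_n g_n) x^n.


Expanding: f_k = 6^k/k! (from e^(6x)) and g_k = 5^k (from 1/(1 - 5x)). So the Hadamard coefficient (f * g)_k = 6^k 5^k / k! = (30)^k / k!.
For k = 15: 30^15/15! = 14348907000000000000000/1307674368000 = 76886718750000/7007.

76886718750000/7007


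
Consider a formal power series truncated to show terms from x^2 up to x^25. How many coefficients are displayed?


From x^2 to x^25 inclusive, the count is 25 - 2 + 1 = 24.

24


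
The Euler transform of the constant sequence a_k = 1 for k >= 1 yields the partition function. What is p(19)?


The Euler transform converts the sequence a_k = 1 into the number of integer partitions.
Using the recurrence or dynamic programming:
p(19) = 490

490


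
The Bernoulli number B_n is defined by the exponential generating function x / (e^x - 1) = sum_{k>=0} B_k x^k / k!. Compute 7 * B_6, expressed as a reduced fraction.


Bernoulli numbers can also be computed recursively via B_0 = 1 and sum_{j=0}^{m} C(m+1, j) B_j = 0 for m >= 1. Odd-index Bernoulli numbers vanish for k >= 3.
Computing B_6 = 1/42, so 7 * B_6 = 7 * 1/42 = 1/6.

1/6


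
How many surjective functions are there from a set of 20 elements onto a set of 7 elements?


By inclusion-exclusion on which target elements are missed, the number of surjections from an n-set onto a k-set is
surj(n, k) = sum_{j=0}^{k} (-1)^j C(k, j) (k - j)^n.
Equivalently surj(n, k) = k! * S(n, k), where S(n, k) is the Stirling number of the second kind.
For n = 20, k = 7:
S(20, 7) = 11143554045652, so
surj = 7! * 11143554045652 = 5040 * 11143554045652 = 56163512390086080.

56163512390086080


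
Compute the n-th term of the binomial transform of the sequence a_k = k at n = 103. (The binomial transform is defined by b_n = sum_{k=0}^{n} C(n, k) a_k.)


With a_k = k, b_n = sum_{k=0}^{n} C(n, k) k. Using k * C(n, k) = n * C(n-1, k-1) gives b_n = n * sum_{k>=1} C(n-1, k-1) = n * 2^(n-1).
For n = 103: 103 * 2^102 = 103 * 5070602400912917605986812821504 = 522272047294030513416641720614912.

522272047294030513416641720614912


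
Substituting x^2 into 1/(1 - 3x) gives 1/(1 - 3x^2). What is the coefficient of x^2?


The coefficient of x^(2m) in 1/(1 - 3x^2) is 3^m.
With n = 2 = 2*1, the coefficient is 3^1 = 3.

3


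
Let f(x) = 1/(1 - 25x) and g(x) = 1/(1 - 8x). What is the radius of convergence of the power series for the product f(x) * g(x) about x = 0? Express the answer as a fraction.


The radius of 1/(1 - 25x) is 1/25 (nearest singularity at x = 1/25), and the radius of 1/(1 - 8x) is 1/8.
The product f(x)*g(x) = 1/((1 - 25x)(1 - 8x)) has singularities at both 1/25 and 1/8, so its radius of convergence is the distance to the nearest one:
min(1/25, 1/8) = 1/25.

1/25


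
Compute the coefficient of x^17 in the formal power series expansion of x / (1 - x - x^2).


Let f(x) = sum_{k>=0} a_k x^k. Multiplying f(x) * (1 - x - x^2) = x and matching coefficients gives a_0 = 0, a_1 = 1, and a_k = a_{k-1} + a_{k-2} for k >= 2. These are the Fibonacci numbers F_k.
Iterating from F_0 = 0, F_1 = 1:
F_0=0, F_1=1, F_2=1, F_3=2, F_4=3, F_5=5, F_6=8, F_7=13, F_8=21, F_9=34, ...
F_17 = 1597.

1597


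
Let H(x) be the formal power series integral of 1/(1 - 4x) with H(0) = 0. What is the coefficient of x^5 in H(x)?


1/(1 - 4x) = sum_{k>=0} 4^k x^k. Integrating termwise with H(0) = 0:
H(x) = sum_{k>=0} 4^k x^(k+1) / (k+1) = sum_{m>=1} 4^(m-1) x^m / m.
For m = 5: 4^4/5 = 256/5 = 256/5.

256/5


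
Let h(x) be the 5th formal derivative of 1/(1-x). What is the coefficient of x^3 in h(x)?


Differentiating 5 times: d^5/dx^5 [1/(1-x)] = 5!/(1-x)^6.
The expansion 1/(1-x)^6 = sum_{k>=0} C(k+5, 5) x^k, so the coefficient of x^n in 5!/(1-x)^6 is 5! * C(n+5, 5).
For n = 3: 120 * C(8, 5) = 120 * 56 = 6720

6720


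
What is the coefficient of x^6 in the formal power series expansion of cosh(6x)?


The Maclaurin series is cosh(t) = sum_{m>=0} t^(2m) / (2m)!, so substituting t = 6x, only even powers of x are nonzero, with coefficient of x^(2m) equal to 6^(2m) / (2m)!.
For x^6 the coefficient is 6^6/6! = 46656/720 = 324/5.

324/5


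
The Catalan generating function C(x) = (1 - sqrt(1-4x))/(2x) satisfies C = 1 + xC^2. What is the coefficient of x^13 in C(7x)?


Substituting x -> 7x scales the n-th coefficient by 7^n, so [x^13] C(7x) = 7^13 * C_13.
C_13 = C(2*13, 13)/(14) = 10400600/14 = 742900.
So 7^13 * 742900 = 96889010407 * 742900 = 71978845831360300.

71978845831360300


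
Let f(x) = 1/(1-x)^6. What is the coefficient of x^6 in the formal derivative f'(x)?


Differentiate: d/dx [ 1/(1-x)^r ] = r / (1-x)^(r+1).
Here r = 6, so f'(x) = 6 / (1-x)^7.
The expansion of 1/(1-x)^(r+1) has coefficient of x^n equal to C(n+r, r).
So the coefficient of x^6 in f'(x) is
6 * C(12, 6) = 6 * 924 = 5544

5544


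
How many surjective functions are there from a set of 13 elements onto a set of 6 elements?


By inclusion-exclusion on which target elements are missed, the number of surjections from an n-set onto a k-set is
surj(n, k) = sum_{j=0}^{k} (-1)^j C(k, j) (k - j)^n.
Equivalently surj(n, k) = k! * S(n, k), where S(n, k) is the Stirling number of the second kind.
For n = 13, k = 6:
S(13, 6) = 9321312, so
surj = 6! * 9321312 = 720 * 9321312 = 6711344640.

6711344640


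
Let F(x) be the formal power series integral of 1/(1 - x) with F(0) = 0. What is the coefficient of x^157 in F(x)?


1/(1 - x) = sum_{k>=0} x^k. Integrating termwise and using F(0) = 0 gives
F(x) = sum_{k>=0} x^(k+1) / (k+1) = sum_{m>=1} x^m / m = -ln(1 - x).
So the coefficient of x^157 is 1/157 = 1/157.

1/157


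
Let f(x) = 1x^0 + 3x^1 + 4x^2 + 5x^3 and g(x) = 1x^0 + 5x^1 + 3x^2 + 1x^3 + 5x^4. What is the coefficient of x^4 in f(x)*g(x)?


Cauchy product at x^4:
1*5 + 3*1 + 4*3 + 5*5
= 45

45


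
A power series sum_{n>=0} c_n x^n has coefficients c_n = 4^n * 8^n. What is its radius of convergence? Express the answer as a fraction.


By the root test (Cauchy-Hadamard), the radius is R = 1 / limsup_n |c_n|^(1/n).
Here |c_n|^(1/n) = (4^n * 8^n)^(1/n) = 4 * 8 = 32 for all n.
So R = 1/32 = 1/32.

1/32


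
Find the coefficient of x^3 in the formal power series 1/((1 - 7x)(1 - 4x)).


By partial fractions or Cauchy convolution:
The coefficient equals sum_{k=0}^{3} 7^k * 4^(3-k).
= 715

715


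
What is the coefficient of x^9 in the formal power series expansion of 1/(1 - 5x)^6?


The general identity 1/(1 - c x)^r = sum_{k>=0} c^k C(k + r - 1, r - 1) x^k follows by substituting y = c x into 1/(1 - y)^r = sum_{k>=0} C(k + r - 1, r - 1) y^k.
For c = 5, r = 6, k = 9:
5^9 * C(14, 5) = 1953125 * 2002 = 3910156250.

3910156250


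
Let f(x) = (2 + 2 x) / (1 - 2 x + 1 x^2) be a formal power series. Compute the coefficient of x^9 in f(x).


Write f(x) = sum_{k>=0} a_k x^k. Multiplying both sides by 1 - 2 x + 1 x^2 gives
(1 - 2 x + 1 x^2) sum_{k>=0} a_k x^k = 2 + 2 x.
Matching coefficients:
 x^0: a_0 = 2
 x^1: a_1 - 2 a_0 = 2  =>  a_1 = 2*2 + 2 = 6
 x^k (k >= 2): a_k = 2 a_{k-1} - 1 a_{k-2}.
Iterating: a_2 = 10, a_3 = 14, a_4 = 18, a_5 = 22, a_6 = 26, a_7 = 30, a_8 = 34, a_9 = 38.
So the coefficient of x^9 is 38.

38


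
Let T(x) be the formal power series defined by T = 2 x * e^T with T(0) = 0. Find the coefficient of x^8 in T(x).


Apply the Lagrange inversion formula: if T = 2 x * phi(T) with phi(t) = e^t, then
[x^n] T = 2^n * (1/n) [t^(n-1)] phi(t)^n = 2^n * (1/n) [t^(n-1)] e^(n t) = 2^n * (1/n) * n^(n-1) / (n-1)! = 2^n * n^(n-1) / n!.
When c = 1 this is the Cayley count of rooted labeled trees on n vertices, divided by n!.
For n = 8: 2^8 * 8^7 / 8! = 256 * 2097152/40320 = 4194304/315.

4194304/315


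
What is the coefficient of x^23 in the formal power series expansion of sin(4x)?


The Maclaurin series is sin(t) = sum_{k>=0} (-1)^k t^(2k+1) / (2k+1)!, so substituting t = 4x, only odd powers of x are nonzero, with coefficient of x^(2k+1) equal to (-1)^k 4^(2k+1) / (2k+1)!.
Write 23 = 2*11 + 1, giving the coefficient (-1)^11 * 4^23 / 23! = -70368744177664/25852016738884976640000 = -134217728/49308808782358125.

-134217728/49308808782358125


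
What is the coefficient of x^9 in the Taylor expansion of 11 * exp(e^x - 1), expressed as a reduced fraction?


exp(e^x - 1) = sum_{k>=0} Bell_k x^k / k!, where Bell_k is the k-th Bell number.
So the coefficient of x^9 is 11 * Bell_9 / 9!.
Computing: Bell_9 = 21147 and 9! = 362880, giving
11 * 21147/362880 = 11077/17280.

11077/17280


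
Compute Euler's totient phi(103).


phi(n) counts integers in [1, n] coprime to n. Using the multiplicative formula phi(n) = n * prod_{p | n} (1 - 1/p):
103 = 103, so
phi(103) = 103 * (1 - 1/103) = 102.

102


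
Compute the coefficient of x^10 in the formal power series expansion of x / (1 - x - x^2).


Let f(x) = sum_{k>=0} a_k x^k. Multiplying f(x) * (1 - x - x^2) = x and matching coefficients gives a_0 = 0, a_1 = 1, and a_k = a_{k-1} + a_{k-2} for k >= 2. These are the Fibonacci numbers F_k.
Iterating from F_0 = 0, F_1 = 1:
F_0=0, F_1=1, F_2=1, F_3=2, F_4=3, F_5=5, F_6=8, F_7=13, F_8=21, F_9=34, ...
F_10 = 55.

55


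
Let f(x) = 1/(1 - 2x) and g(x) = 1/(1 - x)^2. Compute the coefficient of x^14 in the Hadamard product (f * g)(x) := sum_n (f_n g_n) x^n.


f has coefficients f_k = 2^k. For g = 1/(1 - x)^2 the coefficient is g_k = C(k + 1, 1) = k + 1. The Hadamard coefficient is (f * g)_k = 2^k * (k + 1).
For k = 14: 2^14 * 15 = 16384 * 15 = 245760.

245760


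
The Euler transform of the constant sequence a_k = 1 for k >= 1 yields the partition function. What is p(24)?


The Euler transform converts the sequence a_k = 1 into the number of integer partitions.
Using the recurrence or dynamic programming:
p(24) = 1575

1575


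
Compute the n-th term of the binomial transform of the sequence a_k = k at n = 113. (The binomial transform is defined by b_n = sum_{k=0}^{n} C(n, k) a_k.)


With a_k = k, b_n = sum_{k=0}^{n} C(n, k) k. Using k * C(n, k) = n * C(n-1, k-1) gives b_n = n * sum_{k>=1} C(n-1, k-1) = n * 2^(n-1).
For n = 113: 113 * 2^112 = 113 * 5192296858534827628530496329220096 = 586729545014435522023946085201870848.

586729545014435522023946085201870848


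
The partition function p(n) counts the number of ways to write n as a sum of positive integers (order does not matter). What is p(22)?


Using the generating function prod_{k>=1} 1/(1-x^k), we compute p(22).
By dynamic programming over parts 1 through 22:
p(22) = 1002

1002


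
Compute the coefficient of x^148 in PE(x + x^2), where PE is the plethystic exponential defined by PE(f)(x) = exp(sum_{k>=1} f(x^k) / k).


With f(x) = x + x^2, the exponent is sum_{k>=1} (x^k + x^(2k)) / k = -ln(1 - x) - ln(1 - x^2). Exponentiating:
PE(x + x^2) = 1 / ((1 - x)(1 - x^2)).
This is the generating function for partitions of n into parts of size 1 or 2. The number of 2's can be any j in 0..74, and the rest are 1's, so
[x^148] = floor(148/2) + 1 = 75.

75


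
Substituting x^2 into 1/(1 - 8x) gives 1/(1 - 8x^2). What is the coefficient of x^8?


The coefficient of x^(2m) in 1/(1 - 8x^2) is 8^m.
With n = 8 = 2*4, the coefficient is 8^4 = 4096.

4096


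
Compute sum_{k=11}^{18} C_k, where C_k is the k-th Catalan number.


C_11 through C_18: 58786, 208012, 742900, 2674440, 9694845, 35357670, 129644790, 477638700
Sum = 58786 + 208012 + 742900 + 2674440 + 9694845 + 35357670 + 129644790 + 477638700
= 656020143

656020143


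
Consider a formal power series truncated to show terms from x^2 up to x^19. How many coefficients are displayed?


From x^2 to x^19 inclusive, the count is 19 - 2 + 1 = 18.

18


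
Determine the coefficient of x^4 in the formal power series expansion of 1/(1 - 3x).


The geometric series identity gives 1/(1 - c x) = sum_{k>=0} c^k x^k, so the coefficient of x^k is c^k.
Here c = 3 and k = 4.
Computing: 3^4 = 81

81


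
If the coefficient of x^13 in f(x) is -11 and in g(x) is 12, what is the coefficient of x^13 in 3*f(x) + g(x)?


Scalar multiplication scales coefficients: 3 * -11 = -33.
Then add the g coefficient: -33 + 12
= -21

-21


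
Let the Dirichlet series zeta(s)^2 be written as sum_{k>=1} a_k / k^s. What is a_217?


The Dirichlet convolution of the constant function 1 with itself gives (1 * 1)(k) = sum_{d | k} 1 = d(k), the number of positive divisors of k.
Since zeta(s) = sum_{k>=1} 1/k^s, we have zeta(s)^2 = sum_{k>=1} d(k)/k^s, so a_k = d(k).
For k = 217: the divisors are 1, 7, 31, 217.
Count = 4.

4
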